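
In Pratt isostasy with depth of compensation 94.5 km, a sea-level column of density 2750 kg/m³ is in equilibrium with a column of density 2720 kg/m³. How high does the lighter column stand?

ρ_ref D = ρ (D + h) → h = D (ρ_ref − ρ)/ρ.
h = 94.5 km × (2750 − 2720)/2720 = 1.04 km.

1.04 km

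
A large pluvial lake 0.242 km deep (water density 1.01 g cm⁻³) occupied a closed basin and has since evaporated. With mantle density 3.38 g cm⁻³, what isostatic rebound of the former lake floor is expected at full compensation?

0.0723 km

u = d ρ_w/ρ_m = 0.242 km × 1.01/3.38 = 0.0723 km.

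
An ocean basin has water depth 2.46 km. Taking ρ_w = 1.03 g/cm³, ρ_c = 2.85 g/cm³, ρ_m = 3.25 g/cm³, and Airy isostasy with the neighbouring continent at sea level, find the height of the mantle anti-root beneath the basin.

11.2 km

In Airy isostatic equilibrium: replacing crust with seawater at the top is compensated by replacing crust with mantle at the base: d (ρ_c − ρ_w) = a (ρ_m − ρ_c).
a = d (ρ_c − ρ_w)/(ρ_m − ρ_c) = 2.46 km × 1.82/0.4 = 11.2 km.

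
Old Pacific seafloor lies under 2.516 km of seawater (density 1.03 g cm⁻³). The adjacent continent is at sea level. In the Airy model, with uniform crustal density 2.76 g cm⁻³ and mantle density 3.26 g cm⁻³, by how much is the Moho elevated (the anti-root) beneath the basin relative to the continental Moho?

8.71 km

Balancing pressure at the compensation depth: replacing crust with seawater at the top is compensated by replacing crust with mantle at the base: d (ρ_c − ρ_w) = a (ρ_m − ρ_c).
a = d (ρ_c − ρ_w)/(ρ_m − ρ_c) = 2.516 km × 1.73/0.5 = 8.71 km.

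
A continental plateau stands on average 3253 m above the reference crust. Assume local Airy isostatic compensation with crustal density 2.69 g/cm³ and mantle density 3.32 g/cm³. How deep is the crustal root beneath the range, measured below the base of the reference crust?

Equating mass per unit area of the two columns: the weight of the topography is balanced by the buoyancy of the root, ρ_c h = (ρ_m − ρ_c) r.
r = h · ρ_c / (ρ_m − ρ_c) = 3253 m × 2.69 / (3.32 − 2.69) = 13900 m.

13900 m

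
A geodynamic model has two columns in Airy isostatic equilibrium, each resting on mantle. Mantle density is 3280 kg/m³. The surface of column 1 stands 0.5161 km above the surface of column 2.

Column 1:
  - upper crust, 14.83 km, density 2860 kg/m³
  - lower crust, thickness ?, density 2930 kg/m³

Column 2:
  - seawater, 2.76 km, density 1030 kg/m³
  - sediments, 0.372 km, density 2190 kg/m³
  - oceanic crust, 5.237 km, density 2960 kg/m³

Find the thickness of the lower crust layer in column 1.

10.7 km

Take the compensation level at the base of the deeper column (depth z_c below the surface of column 1) and equate Σ ρ_i t_i down to z_c; mantle fills any gap and the z_c terms cancel.
Column 1: 14.83×2860 + x×2930 + (z_c − 14.83 − x)×3280
Column 2: 0.5161×0 + 2.76×1030 + 0.372×2190 + 5.237×2960 + (z_c − 0.5161 − 8.369)×3280
The z_c×3280 term appears on both sides and cancels. Collect the known terms of each column as K = Σ(ρt)_known − 3280 × (depth of known layers): K_1 = 42413.8 − 3280×14.83 = −6228.6; K_2 = 19159 − 3280×(0.5161 + 8.369) = −9984.128.
Balance: K_1 − x×(3280 − 2930) = K_2, so x = (K_1 − K_2)/(3280 − 2930) = 3755.53/350 = 10.7 km.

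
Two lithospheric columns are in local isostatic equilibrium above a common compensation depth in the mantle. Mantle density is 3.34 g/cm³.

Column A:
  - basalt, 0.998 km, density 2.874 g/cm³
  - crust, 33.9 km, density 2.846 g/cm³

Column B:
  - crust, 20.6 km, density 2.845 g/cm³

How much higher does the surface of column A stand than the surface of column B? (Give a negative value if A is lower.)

For any compensation level in the mantle, the mantle terms cancel and isostasy reduces to e = (Σt_A − Σt_B) − (Σ(ρt)_A − Σ(ρt)_B) / ρ_m.
Σt_A = 34.898 km; Σt_B = 20.6 km; Σ(ρt)_A = 99.347652; Σ(ρt)_B = 58.607 (in km·g/cm³).
e = (34.898 − 20.6) − (99.347652 − 58.607) / 3.34 = 2.1 km.

2.1 km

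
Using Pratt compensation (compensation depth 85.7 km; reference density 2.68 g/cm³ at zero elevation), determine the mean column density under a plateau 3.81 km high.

Pratt balance: ρ_ref D = ρ (D + h).
ρ = ρ_ref D/(D + h) = 2.68 × 85.7 km/(85.7 km + 3.81 km) = 2.57 g/cm³.

2.57 g/cm³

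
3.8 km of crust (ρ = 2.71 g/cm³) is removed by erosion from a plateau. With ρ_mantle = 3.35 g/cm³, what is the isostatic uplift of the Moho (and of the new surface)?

Unloading: uplift u = e ρ_c/ρ_m = 3.8 km × 2.71/3.35 = 3.07 km.

3.07 km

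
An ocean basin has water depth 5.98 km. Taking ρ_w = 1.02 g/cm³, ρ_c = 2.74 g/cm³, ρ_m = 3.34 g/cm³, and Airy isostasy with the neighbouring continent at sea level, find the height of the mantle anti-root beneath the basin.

For local isostatic compensation: replacing crust with seawater at the top is compensated by replacing crust with mantle at the base: d (ρ_c − ρ_w) = a (ρ_m − ρ_c).
a = d (ρ_c − ρ_w)/(ρ_m − ρ_c) = 5.98 km × 1.72/0.6 = 17.1 km.

17.1 km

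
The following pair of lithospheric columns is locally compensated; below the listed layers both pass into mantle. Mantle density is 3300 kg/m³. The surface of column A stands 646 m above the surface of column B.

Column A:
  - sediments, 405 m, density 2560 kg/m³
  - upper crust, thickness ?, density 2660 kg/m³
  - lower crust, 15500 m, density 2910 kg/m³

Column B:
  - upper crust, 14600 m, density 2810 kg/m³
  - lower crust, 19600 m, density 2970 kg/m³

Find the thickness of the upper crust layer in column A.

Take the compensation level at the base of the deeper column (depth z_c below the surface of column A) and equate Σ ρ_i t_i down to z_c; mantle fills any gap and the z_c terms cancel.
Column A: 405×2560 + x×2660 + 15500×2910 + (z_c − 15905 − x)×3300
Column B: 646×0 + 14600×2810 + 19600×2970 + (z_c − 646 − 34200)×3300
The z_c×3300 term appears on both sides and cancels. Collect the known terms of each column as K = Σ(ρt)_known − 3300 × (depth of known layers): K_A = 46141800 − 3300×15905 = −6344700; K_B = 99238000 − 3300×(646 + 34200) = −15753800.
Balance: K_A − x×(3300 − 2660) = K_B, so x = (K_A − K_B)/(3300 − 2660) = 9409100/640 = 14700 m.

14700 m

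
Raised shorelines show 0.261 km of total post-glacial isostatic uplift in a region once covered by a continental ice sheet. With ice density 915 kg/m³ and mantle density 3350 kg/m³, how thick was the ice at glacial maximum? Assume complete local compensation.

u = t ρ_ice/ρ_m → t = u ρ_m/ρ_ice = 0.261 km × 3350/915 = 0.956 km.

0.956 km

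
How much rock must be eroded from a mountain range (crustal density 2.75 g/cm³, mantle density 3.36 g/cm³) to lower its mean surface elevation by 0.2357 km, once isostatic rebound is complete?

1.3 km

Net drop Δ = e − u = e − e ρ_c/ρ_m = e (ρ_m − ρ_c)/ρ_m.
e = Δ ρ_m/(ρ_m − ρ_c) = 0.2357 km × 3.36/0.61 = 1.3 km.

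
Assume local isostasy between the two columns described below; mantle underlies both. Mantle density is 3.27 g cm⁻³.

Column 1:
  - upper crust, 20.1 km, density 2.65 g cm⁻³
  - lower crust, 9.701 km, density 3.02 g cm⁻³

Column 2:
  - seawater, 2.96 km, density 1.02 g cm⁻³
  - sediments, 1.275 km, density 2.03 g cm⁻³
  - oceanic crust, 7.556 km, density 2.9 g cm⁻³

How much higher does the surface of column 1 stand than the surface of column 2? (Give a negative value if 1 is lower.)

1.18 km

For any compensation level in the mantle, the mantle terms cancel and isostasy reduces to e = (Σt_1 − Σt_2) − (Σ(ρt)_1 − Σ(ρt)_2) / ρ_m.
Σt_1 = 29.801 km; Σt_2 = 11.791 km; Σ(ρt)_1 = 82.56202; Σ(ρt)_2 = 27.51985 (in km·g cm⁻³).
e = (29.801 − 11.791) − (82.56202 − 27.51985) / 3.27 = 1.18 km.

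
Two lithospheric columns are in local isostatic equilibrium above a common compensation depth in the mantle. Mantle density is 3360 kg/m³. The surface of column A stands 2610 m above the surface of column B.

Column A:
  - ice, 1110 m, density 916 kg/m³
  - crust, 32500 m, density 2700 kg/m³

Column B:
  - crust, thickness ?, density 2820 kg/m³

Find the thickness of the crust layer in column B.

Take the compensation level at the base of the deeper column (depth z_c below the surface of column A) and equate Σ ρ_i t_i down to z_c; mantle fills any gap and the z_c terms cancel.
Column A: 1110×916 + 32500×2700 + (z_c − 33610)×3360
Column B: 2610×0 + x×2820 + (z_c − 2610 − 0 − x)×3360
The z_c×3360 term appears on both sides and cancels. Collect the known terms of each column as K = Σ(ρt)_known − 3360 × (depth of known layers): K_A = 88766760 − 3360×33610 = −24162840; K_B = 0 − 3360×(2610 + 0) = −8769600.
Balance: K_A = K_B − x×(3360 − 2820), so x = (K_B − K_A)/(3360 − 2820) = 15393200/540 = 28500 m.

28500 m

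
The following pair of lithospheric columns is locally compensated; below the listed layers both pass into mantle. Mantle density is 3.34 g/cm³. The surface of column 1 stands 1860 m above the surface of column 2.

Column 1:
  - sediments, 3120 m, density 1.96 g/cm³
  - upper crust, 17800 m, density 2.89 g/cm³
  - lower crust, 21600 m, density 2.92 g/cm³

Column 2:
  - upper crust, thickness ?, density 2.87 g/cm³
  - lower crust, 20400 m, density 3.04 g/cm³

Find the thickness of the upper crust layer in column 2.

19300 m

Take the compensation level at the base of the deeper column (depth z_c below the surface of column 1) and equate Σ ρ_i t_i down to z_c; mantle fills any gap and the z_c terms cancel.
Column 1: 3120×1.96 + 17800×2.89 + 21600×2.92 + (z_c − 42520)×3.34
Column 2: 1860×0 + x×2.87 + 20400×3.04 + (z_c − 1860 − 20400 − x)×3.34
The z_c×3.34 term appears on both sides and cancels. Collect the known terms of each column as K = Σ(ρt)_known − 3.34 × (depth of known layers): K_1 = 120629.2 − 3.34×42520 = −21387.6; K_2 = 62016 − 3.34×(1860 + 20400) = −12332.4.
Balance: K_1 = K_2 − x×(3.34 − 2.87), so x = (K_2 − K_1)/(3.34 − 2.87) = 9055.2/0.47 = 19300 m.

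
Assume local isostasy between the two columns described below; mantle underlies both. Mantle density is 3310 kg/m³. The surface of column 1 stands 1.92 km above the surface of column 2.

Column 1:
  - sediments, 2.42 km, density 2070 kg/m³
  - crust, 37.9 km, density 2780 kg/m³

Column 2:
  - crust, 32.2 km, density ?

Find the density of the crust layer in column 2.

2790 kg/m³

Take the compensation level at the base of the deeper column (depth z_c below the surface of column 1) and equate Σ ρ_i t_i down to z_c; mantle fills any gap and the z_c terms cancel.
Column 1: 2.42×2070 + 37.9×2780 + (z_c − 40.32)×3310
Column 2: 1.92×0 + 32.2×ρ + (z_c − 1.92 − 32.2)×3310
The z_c×3310 term appears on both sides and cancels. Collect the known terms of each column as K = Σ(ρt)_known − 3310 × (depth of known layers): K_1 = 110371.4 − 3310×40.32 = −23087.8; K_2 = 0 − 3310×(1.92 + 32.2) = −112937.2.
Balance: K_1 = K_2 + 32.2×ρ, so ρ = (K_1 − K_2)/32.2 = 89849.4/32.2 = 2790 kg/m³.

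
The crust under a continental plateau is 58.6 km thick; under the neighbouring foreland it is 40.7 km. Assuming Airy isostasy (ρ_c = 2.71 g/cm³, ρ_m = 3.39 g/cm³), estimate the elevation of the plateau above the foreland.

3.59 km

Excess crust Δ = 58.6 km − 40.7 km = 17.9 km, split between elevation h and root r with h + r = Δ.
Airy balance ρ_c h = (ρ_m − ρ_c) r gives r = h ρ_c/(ρ_m − ρ_c), so h (1 + ρ_c/(ρ_m − ρ_c)) = Δ, i.e. h = Δ (ρ_m − ρ_c)/ρ_m.
h = 17.9 km × 0.68/3.39 = 3.59 km.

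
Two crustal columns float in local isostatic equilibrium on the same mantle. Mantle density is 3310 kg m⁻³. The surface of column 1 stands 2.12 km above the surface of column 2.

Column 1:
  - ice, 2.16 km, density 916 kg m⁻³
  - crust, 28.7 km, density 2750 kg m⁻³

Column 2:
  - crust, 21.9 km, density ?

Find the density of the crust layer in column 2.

2660 kg m⁻³

Take the compensation level at the base of the deeper column (depth z_c below the surface of column 1) and equate Σ ρ_i t_i down to z_c; mantle fills any gap and the z_c terms cancel.
Column 1: 2.16×916 + 28.7×2750 + (z_c − 30.86)×3310
Column 2: 2.12×0 + 21.9×ρ + (z_c − 2.12 − 21.9)×3310
The z_c×3310 term appears on both sides and cancels. Collect the known terms of each column as K = Σ(ρt)_known − 3310 × (depth of known layers): K_1 = 80903.56 − 3310×30.86 = −21243.04; K_2 = 0 − 3310×(2.12 + 21.9) = −79506.2.
Balance: K_1 = K_2 + 21.9×ρ, so ρ = (K_1 − K_2)/21.9 = 58263.2/21.9 = 2660 kg m⁻³.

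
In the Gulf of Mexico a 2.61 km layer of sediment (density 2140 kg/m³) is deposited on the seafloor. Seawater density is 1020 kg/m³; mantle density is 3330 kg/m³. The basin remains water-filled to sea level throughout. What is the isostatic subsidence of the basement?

Submarine loading: the sediment displaces seawater, and the subsidence is in turn flooded, so s (ρ_m − ρ_w) = t (ρ_sed − ρ_w).
s = 2.61 km × (2140 − 1020) / (3330 − 1020) = 1.27 km.

1.27 km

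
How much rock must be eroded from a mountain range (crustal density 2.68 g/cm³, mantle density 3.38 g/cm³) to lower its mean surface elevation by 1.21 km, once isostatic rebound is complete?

Net drop Δ = e − u = e − e ρ_c/ρ_m = e (ρ_m − ρ_c)/ρ_m.
e = Δ ρ_m/(ρ_m − ρ_c) = 1.21 km × 3.38/0.7 = 5.84 km.

5.84 km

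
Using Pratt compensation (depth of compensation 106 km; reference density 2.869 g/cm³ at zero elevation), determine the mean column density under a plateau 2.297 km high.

Pratt balance: ρ_ref D = ρ (D + h).
ρ = ρ_ref D/(D + h) = 2.869 × 106 km/(106 km + 2.297 km) = 2.81 g/cm³.

2.81 g/cm³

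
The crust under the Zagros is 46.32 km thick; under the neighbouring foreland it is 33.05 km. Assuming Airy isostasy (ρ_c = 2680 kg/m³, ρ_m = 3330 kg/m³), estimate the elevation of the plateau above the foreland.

Excess crust Δ = 46.32 km − 33.05 km = 13.27 km, split between elevation h and root r with h + r = Δ.
Airy balance ρ_c h = (ρ_m − ρ_c) r gives r = h ρ_c/(ρ_m − ρ_c), so h (1 + ρ_c/(ρ_m − ρ_c)) = Δ, i.e. h = Δ (ρ_m − ρ_c)/ρ_m.
h = 13.27 km × 650/3330 = 2.59 km.

2.59 km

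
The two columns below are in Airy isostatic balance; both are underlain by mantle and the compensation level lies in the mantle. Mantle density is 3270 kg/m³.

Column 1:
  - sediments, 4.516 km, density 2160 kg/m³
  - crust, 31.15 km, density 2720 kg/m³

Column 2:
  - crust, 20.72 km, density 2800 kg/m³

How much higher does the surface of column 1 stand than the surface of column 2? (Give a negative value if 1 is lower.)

3.79 km

For any compensation level in the mantle, the mantle terms cancel and isostasy reduces to e = (Σt_1 − Σt_2) − (Σ(ρt)_1 − Σ(ρt)_2) / ρ_m.
Σt_1 = 35.666 km; Σt_2 = 20.72 km; Σ(ρt)_1 = 94482.56; Σ(ρt)_2 = 58016 (in km·kg/m³).
e = (35.666 − 20.72) − (94482.56 − 58016) / 3270 = 3.79 km.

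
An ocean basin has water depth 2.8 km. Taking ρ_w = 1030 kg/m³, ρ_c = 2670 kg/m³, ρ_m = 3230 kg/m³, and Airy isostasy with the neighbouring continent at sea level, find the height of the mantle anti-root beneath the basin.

8.2 km

Equating mass per unit area of the two columns: replacing crust with seawater at the top is compensated by replacing crust with mantle at the base: d (ρ_c − ρ_w) = a (ρ_m − ρ_c).
a = d (ρ_c − ρ_w)/(ρ_m − ρ_c) = 2.8 km × 1640/560 = 8.2 km.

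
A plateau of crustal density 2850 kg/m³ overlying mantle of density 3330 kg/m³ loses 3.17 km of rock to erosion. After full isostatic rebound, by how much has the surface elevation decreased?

Rebound u = e ρ_c/ρ_m = 3.17 km × 2850/3330 = 2.713 km.
Net surface drop = e − u = 3.17 km − 2.713 km = e (ρ_m − ρ_c)/ρ_m = 0.457 km.

0.457 km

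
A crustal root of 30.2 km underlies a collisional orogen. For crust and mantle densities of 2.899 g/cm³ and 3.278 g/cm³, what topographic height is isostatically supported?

Isostatic balance requires: ρ_c h = (ρ_m − ρ_c) r.
h = r (ρ_m − ρ_c) / ρ_c = 30.2 km × (3.278 − 2.899) / 2.899 = 3.95 km.

3.95 km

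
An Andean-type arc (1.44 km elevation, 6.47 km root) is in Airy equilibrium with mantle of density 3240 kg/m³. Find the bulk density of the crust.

ρ_c h = (ρ_m − ρ_c) r → ρ_c (h + r) = ρ_m r → ρ_c = ρ_m r / (h + r).
ρ_c = 3240 × 6.47 km / (1.44 km + 6.47 km) = 2650 kg/m³.

2650 kg/m³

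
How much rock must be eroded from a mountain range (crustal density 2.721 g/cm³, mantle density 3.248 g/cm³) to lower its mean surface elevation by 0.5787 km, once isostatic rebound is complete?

Net drop Δ = e − u = e − e ρ_c/ρ_m = e (ρ_m − ρ_c)/ρ_m.
e = Δ ρ_m/(ρ_m − ρ_c) = 0.5787 km × 3.248/0.527 = 3.57 km.

3.57 km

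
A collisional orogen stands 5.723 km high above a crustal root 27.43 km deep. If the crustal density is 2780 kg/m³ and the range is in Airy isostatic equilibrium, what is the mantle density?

Airy balance: ρ_c h = (ρ_m − ρ_c) r → ρ_m = ρ_c (1 + h/r).
ρ_m = 2780 × (1 + 5.723 km/27.43 km) = 3360 kg/m³.

3360 kg/m³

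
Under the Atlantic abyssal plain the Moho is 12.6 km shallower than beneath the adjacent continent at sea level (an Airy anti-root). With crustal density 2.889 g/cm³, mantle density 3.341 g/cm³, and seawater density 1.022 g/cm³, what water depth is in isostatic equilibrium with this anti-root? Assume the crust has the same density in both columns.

Replacing a thickness d of crust by seawater at the top must be balanced by replacing crust with mantle at the base: d (ρ_c − ρ_w) = a (ρ_m − ρ_c).
d = a (ρ_m − ρ_c)/(ρ_c − ρ_w) = 12.6 km × 0.452/1.867 = 3.05 km.

3.05 km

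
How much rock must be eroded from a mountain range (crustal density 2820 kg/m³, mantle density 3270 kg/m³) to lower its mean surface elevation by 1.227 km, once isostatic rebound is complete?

8.92 km

Net drop Δ = e − u = e − e ρ_c/ρ_m = e (ρ_m − ρ_c)/ρ_m.
e = Δ ρ_m/(ρ_m − ρ_c) = 1.227 km × 3270/450 = 8.92 km.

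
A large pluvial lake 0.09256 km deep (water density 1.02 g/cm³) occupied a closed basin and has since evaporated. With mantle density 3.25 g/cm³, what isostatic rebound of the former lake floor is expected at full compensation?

u = d ρ_w/ρ_m = 0.09256 km × 1.02/3.25 = 0.029 km.

0.029 km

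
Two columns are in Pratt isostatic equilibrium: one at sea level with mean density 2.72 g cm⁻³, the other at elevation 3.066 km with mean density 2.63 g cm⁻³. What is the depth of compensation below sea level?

ρ_ref D = ρ (D + h) → D (ρ_ref − ρ) = ρ h.
D = ρ h/(ρ_ref − ρ) = 2.63 × 3.066 km/(2.72 − 2.63) = 89.6 km.

89.6 km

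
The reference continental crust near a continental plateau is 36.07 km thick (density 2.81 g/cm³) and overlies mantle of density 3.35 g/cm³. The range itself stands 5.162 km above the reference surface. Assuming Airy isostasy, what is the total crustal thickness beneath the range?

68.1 km

Root depth r = h ρ_c / (ρ_m − ρ_c) = 5.162 km × 2.81 / 0.54 = 26.86 km.
Total thickness = T + h + r = 36.07 km + 5.162 km + 26.86 km = 68.1 km.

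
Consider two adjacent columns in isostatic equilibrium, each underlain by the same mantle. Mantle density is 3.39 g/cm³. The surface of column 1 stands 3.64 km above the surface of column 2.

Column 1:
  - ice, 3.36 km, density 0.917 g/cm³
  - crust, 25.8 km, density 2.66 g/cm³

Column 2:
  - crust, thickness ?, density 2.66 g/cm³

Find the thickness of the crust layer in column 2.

20.3 km

Take the compensation level at the base of the deeper column (depth z_c below the surface of column 1) and equate Σ ρ_i t_i down to z_c; mantle fills any gap and the z_c terms cancel.
Column 1: 3.36×0.917 + 25.8×2.66 + (z_c − 29.16)×3.39
Column 2: 3.64×0 + x×2.66 + (z_c − 3.64 − 0 − x)×3.39
The z_c×3.39 term appears on both sides and cancels. Collect the known terms of each column as K = Σ(ρt)_known − 3.39 × (depth of known layers): K_1 = 71.70912 − 3.39×29.16 = −27.14328; K_2 = 0 − 3.39×(3.64 + 0) = −12.3396.
Balance: K_1 = K_2 − x×(3.39 − 2.66), so x = (K_2 − K_1)/(3.39 − 2.66) = 14.8037/0.73 = 20.3 km.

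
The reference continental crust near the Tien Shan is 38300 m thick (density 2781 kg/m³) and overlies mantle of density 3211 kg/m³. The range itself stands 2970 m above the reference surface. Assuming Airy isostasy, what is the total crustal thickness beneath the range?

60500 m

Root depth r = h ρ_c / (ρ_m − ρ_c) = 2970 m × 2781 / 430 = 19210 m.
Total thickness = T + h + r = 38300 m + 2970 m + 19210 m = 60500 m.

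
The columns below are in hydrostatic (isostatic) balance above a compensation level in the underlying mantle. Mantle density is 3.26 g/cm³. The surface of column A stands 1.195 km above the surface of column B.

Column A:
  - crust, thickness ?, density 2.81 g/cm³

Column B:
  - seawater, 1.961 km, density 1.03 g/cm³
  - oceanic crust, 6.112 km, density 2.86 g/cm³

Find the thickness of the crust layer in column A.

23.8 km

Take the compensation level at the base of the deeper column (depth z_c below the surface of column A) and equate Σ ρ_i t_i down to z_c; mantle fills any gap and the z_c terms cancel.
Column A: x×2.81 + (z_c − 0 − x)×3.26
Column B: 1.195×0 + 1.961×1.03 + 6.112×2.86 + (z_c − 1.195 − 8.073)×3.26
The z_c×3.26 term appears on both sides and cancels. Collect the known terms of each column as K = Σ(ρt)_known − 3.26 × (depth of known layers): K_A = 0 − 3.26×0 = 0; K_B = 19.50015 − 3.26×(1.195 + 8.073) = −10.71353.
Balance: K_A − x×(3.26 − 2.81) = K_B, so x = (K_A − K_B)/(3.26 − 2.81) = 10.7135/0.45 = 23.8 km.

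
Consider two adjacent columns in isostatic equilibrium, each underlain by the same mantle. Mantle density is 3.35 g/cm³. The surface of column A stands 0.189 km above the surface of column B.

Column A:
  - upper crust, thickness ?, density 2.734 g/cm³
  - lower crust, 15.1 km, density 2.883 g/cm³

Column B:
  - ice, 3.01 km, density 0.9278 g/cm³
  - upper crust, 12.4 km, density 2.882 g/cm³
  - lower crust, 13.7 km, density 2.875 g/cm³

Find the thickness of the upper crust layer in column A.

21.4 km

Take the compensation level at the base of the deeper column (depth z_c below the surface of column A) and equate Σ ρ_i t_i down to z_c; mantle fills any gap and the z_c terms cancel.
Column A: x×2.734 + 15.1×2.883 + (z_c − 15.1 − x)×3.35
Column B: 0.189×0 + 3.01×0.9278 + 12.4×2.882 + 13.7×2.875 + (z_c − 0.189 − 29.11)×3.35
The z_c×3.35 term appears on both sides and cancels. Collect the known terms of each column as K = Σ(ρt)_known − 3.35 × (depth of known layers): K_A = 43.5333 − 3.35×15.1 = −7.0517; K_B = 77.916978 − 3.35×(0.189 + 29.11) = −20.234672.
Balance: K_A − x×(3.35 − 2.734) = K_B, so x = (K_A − K_B)/(3.35 − 2.734) = 13.183/0.616 = 21.4 km.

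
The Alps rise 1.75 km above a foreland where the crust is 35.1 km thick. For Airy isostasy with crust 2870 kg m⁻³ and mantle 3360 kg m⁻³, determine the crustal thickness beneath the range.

Root depth r = h ρ_c / (ρ_m − ρ_c) = 1.75 km × 2870 / 490 = 10.25 km.
Total thickness = T + h + r = 35.1 km + 1.75 km + 10.25 km = 47.1 km.

47.1 km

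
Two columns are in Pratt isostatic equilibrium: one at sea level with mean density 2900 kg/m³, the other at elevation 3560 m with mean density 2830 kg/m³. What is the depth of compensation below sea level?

ρ_ref D = ρ (D + h) → D (ρ_ref − ρ) = ρ h.
D = ρ h/(ρ_ref − ρ) = 2830 × 3560 m/(2900 − 2830) = 144000 m.

144000 m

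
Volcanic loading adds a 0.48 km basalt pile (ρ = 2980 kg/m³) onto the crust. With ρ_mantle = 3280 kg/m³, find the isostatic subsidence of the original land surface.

Subaerial loading: s = t ρ_load / ρ_m.
s = 0.48 km × 2980/3280 = 0.436 km.

0.436 km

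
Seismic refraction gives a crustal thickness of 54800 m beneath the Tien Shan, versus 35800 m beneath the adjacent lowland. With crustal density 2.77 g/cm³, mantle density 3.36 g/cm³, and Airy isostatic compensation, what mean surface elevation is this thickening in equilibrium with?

3340 m

Excess crust Δ = 54800 m − 35800 m = 19000 m, split between elevation h and root r with h + r = Δ.
Airy balance ρ_c h = (ρ_m − ρ_c) r gives r = h ρ_c/(ρ_m − ρ_c), so h (1 + ρ_c/(ρ_m − ρ_c)) = Δ, i.e. h = Δ (ρ_m − ρ_c)/ρ_m.
h = 19000 m × 0.59/3.36 = 3340 m.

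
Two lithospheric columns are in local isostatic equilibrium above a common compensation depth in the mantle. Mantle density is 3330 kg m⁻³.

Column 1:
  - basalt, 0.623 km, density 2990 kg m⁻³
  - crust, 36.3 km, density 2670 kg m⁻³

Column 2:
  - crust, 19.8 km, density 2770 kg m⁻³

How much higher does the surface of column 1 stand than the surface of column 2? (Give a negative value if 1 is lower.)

For any compensation level in the mantle, the mantle terms cancel and isostasy reduces to e = (Σt_1 − Σt_2) − (Σ(ρt)_1 − Σ(ρt)_2) / ρ_m.
Σt_1 = 36.923 km; Σt_2 = 19.8 km; Σ(ρt)_1 = 98783.77; Σ(ρt)_2 = 54846 (in km·kg m⁻³).
e = (36.923 − 19.8) − (98783.77 − 54846) / 3330 = 3.93 km.

3.93 km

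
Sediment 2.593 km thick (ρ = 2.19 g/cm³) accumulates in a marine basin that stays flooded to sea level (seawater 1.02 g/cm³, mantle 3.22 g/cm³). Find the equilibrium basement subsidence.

Submarine loading: the sediment displaces seawater, and the subsidence is in turn flooded, so s (ρ_m − ρ_w) = t (ρ_sed − ρ_w).
s = 2.593 km × (2.19 − 1.02) / (3.22 − 1.02) = 1.38 km.

1.38 km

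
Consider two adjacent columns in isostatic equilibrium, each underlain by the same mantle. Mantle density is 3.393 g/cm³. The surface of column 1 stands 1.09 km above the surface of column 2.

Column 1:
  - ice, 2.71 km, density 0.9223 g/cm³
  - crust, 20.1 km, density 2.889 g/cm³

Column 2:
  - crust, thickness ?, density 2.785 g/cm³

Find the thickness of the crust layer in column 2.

Take the compensation level at the base of the deeper column (depth z_c below the surface of column 1) and equate Σ ρ_i t_i down to z_c; mantle fills any gap and the z_c terms cancel.
Column 1: 2.71×0.9223 + 20.1×2.889 + (z_c − 22.81)×3.393
Column 2: 1.09×0 + x×2.785 + (z_c − 1.09 − 0 − x)×3.393
The z_c×3.393 term appears on both sides and cancels. Collect the known terms of each column as K = Σ(ρt)_known − 3.393 × (depth of known layers): K_1 = 60.568333 − 3.393×22.81 = −16.825997; K_2 = 0 − 3.393×(1.09 + 0) = −3.69837.
Balance: K_1 = K_2 − x×(3.393 − 2.785), so x = (K_2 − K_1)/(3.393 − 2.785) = 13.1276/0.608 = 21.6 km.

21.6 km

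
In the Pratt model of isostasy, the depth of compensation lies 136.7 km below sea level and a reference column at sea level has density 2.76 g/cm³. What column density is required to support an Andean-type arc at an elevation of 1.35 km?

Pratt balance: ρ_ref D = ρ (D + h).
ρ = ρ_ref D/(D + h) = 2.76 × 136.7 km/(136.7 km + 1.35 km) = 2.73 g/cm³.

2.73 g/cm³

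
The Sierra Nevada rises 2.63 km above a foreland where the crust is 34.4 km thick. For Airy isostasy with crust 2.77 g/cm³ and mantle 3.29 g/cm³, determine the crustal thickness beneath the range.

51 km

Root depth r = h ρ_c / (ρ_m − ρ_c) = 2.63 km × 2.77 / 0.52 = 14.01 km.
Total thickness = T + h + r = 34.4 km + 2.63 km + 14.01 km = 51 km.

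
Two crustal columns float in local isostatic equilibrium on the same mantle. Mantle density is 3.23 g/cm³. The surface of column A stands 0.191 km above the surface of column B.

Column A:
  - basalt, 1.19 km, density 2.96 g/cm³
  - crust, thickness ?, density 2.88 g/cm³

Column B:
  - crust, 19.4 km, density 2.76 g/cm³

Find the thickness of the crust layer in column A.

Take the compensation level at the base of the deeper column (depth z_c below the surface of column A) and equate Σ ρ_i t_i down to z_c; mantle fills any gap and the z_c terms cancel.
Column A: 1.19×2.96 + x×2.88 + (z_c − 1.19 − x)×3.23
Column B: 0.191×0 + 19.4×2.76 + (z_c − 0.191 − 19.4)×3.23
The z_c×3.23 term appears on both sides and cancels. Collect the known terms of each column as K = Σ(ρt)_known − 3.23 × (depth of known layers): K_A = 3.5224 − 3.23×1.19 = −0.3213; K_B = 53.544 − 3.23×(0.191 + 19.4) = −9.73493.
Balance: K_A − x×(3.23 − 2.88) = K_B, so x = (K_A − K_B)/(3.23 − 2.88) = 9.41363/0.35 = 26.9 km.

26.9 km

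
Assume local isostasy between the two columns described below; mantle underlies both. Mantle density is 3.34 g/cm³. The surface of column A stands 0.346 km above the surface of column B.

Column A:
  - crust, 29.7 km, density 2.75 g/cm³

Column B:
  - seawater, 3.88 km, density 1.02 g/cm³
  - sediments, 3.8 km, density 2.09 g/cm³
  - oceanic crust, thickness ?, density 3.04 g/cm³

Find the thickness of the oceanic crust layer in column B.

Take the compensation level at the base of the deeper column (depth z_c below the surface of column A) and equate Σ ρ_i t_i down to z_c; mantle fills any gap and the z_c terms cancel.
Column A: 29.7×2.75 + (z_c − 29.7)×3.34
Column B: 0.346×0 + 3.88×1.02 + 3.8×2.09 + x×3.04 + (z_c − 0.346 − 7.68 − x)×3.34
The z_c×3.34 term appears on both sides and cancels. Collect the known terms of each column as K = Σ(ρt)_known − 3.34 × (depth of known layers): K_A = 81.675 − 3.34×29.7 = −17.523; K_B = 11.8996 − 3.34×(0.346 + 7.68) = −14.90724.
Balance: K_A = K_B − x×(3.34 − 3.04), so x = (K_B − K_A)/(3.34 − 3.04) = 2.61576/0.3 = 8.72 km.

8.72 km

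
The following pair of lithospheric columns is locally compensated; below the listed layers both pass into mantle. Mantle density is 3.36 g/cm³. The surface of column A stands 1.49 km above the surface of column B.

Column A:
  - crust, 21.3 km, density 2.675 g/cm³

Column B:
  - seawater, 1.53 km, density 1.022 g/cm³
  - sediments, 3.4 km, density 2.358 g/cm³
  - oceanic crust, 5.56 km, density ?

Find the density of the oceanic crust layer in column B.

Take the compensation level at the base of the deeper column (depth z_c below the surface of column A) and equate Σ ρ_i t_i down to z_c; mantle fills any gap and the z_c terms cancel.
Column A: 21.3×2.675 + (z_c − 21.3)×3.36
Column B: 1.49×0 + 1.53×1.022 + 3.4×2.358 + 5.56×ρ + (z_c − 1.49 − 10.49)×3.36
The z_c×3.36 term appears on both sides and cancels. Collect the known terms of each column as K = Σ(ρt)_known − 3.36 × (depth of known layers): K_A = 56.9775 − 3.36×21.3 = −14.5905; K_B = 9.58086 − 3.36×(1.49 + 10.49) = −30.67194.
Balance: K_A = K_B + 5.56×ρ, so ρ = (K_A − K_B)/5.56 = 16.0814/5.56 = 2.89 g/cm³.

2.89 g/cm³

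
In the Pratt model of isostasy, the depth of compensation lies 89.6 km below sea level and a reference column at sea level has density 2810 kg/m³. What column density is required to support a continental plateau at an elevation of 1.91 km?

Pratt balance: ρ_ref D = ρ (D + h).
ρ = ρ_ref D/(D + h) = 2810 × 89.6 km/(89.6 km + 1.91 km) = 2750 kg/m³.

2750 kg/m³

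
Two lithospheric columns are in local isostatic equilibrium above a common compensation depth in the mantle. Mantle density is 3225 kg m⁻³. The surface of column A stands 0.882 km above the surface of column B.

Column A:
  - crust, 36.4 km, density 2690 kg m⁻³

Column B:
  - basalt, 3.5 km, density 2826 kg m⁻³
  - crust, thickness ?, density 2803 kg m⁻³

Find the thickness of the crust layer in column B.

36.1 km

Take the compensation level at the base of the deeper column (depth z_c below the surface of column A) and equate Σ ρ_i t_i down to z_c; mantle fills any gap and the z_c terms cancel.
Column A: 36.4×2690 + (z_c − 36.4)×3225
Column B: 0.882×0 + 3.5×2826 + x×2803 + (z_c − 0.882 − 3.5 − x)×3225
The z_c×3225 term appears on both sides and cancels. Collect the known terms of each column as K = Σ(ρt)_known − 3225 × (depth of known layers): K_A = 97916 − 3225×36.4 = −19474; K_B = 9891 − 3225×(0.882 + 3.5) = −4240.95.
Balance: K_A = K_B − x×(3225 − 2803), so x = (K_B − K_A)/(3225 − 2803) = 15233.1/422 = 36.1 km.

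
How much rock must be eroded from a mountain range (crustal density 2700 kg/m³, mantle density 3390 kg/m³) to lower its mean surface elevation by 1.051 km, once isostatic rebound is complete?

5.16 km

Net drop Δ = e − u = e − e ρ_c/ρ_m = e (ρ_m − ρ_c)/ρ_m.
e = Δ ρ_m/(ρ_m − ρ_c) = 1.051 km × 3390/690 = 5.16 km.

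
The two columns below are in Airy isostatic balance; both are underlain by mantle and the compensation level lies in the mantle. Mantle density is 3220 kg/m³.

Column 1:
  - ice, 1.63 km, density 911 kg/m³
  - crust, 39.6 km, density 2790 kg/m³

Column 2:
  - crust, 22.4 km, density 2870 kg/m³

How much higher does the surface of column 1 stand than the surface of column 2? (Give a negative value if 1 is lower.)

4.02 km

For any compensation level in the mantle, the mantle terms cancel and isostasy reduces to e = (Σt_1 − Σt_2) − (Σ(ρt)_1 − Σ(ρt)_2) / ρ_m.
Σt_1 = 41.23 km; Σt_2 = 22.4 km; Σ(ρt)_1 = 111968.93; Σ(ρt)_2 = 64288 (in km·kg/m³).
e = (41.23 − 22.4) − (111968.93 − 64288) / 3220 = 4.02 km.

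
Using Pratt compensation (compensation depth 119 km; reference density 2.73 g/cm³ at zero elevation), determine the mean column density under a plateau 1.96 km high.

2.69 g/cm³

Pratt balance: ρ_ref D = ρ (D + h).
ρ = ρ_ref D/(D + h) = 2.73 × 119 km/(119 km + 1.96 km) = 2.69 g/cm³.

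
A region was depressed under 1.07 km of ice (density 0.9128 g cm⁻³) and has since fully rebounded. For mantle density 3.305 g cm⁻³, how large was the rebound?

0.296 km

Removing the load lets mantle flow back in; uplift u satisfies ρ_ice t = ρ_m u.
u = t ρ_ice/ρ_m = 1.07 km × 0.9128/3.305 = 0.296 km.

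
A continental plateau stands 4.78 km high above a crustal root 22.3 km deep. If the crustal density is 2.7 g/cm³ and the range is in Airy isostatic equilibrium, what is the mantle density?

Airy balance: ρ_c h = (ρ_m − ρ_c) r → ρ_m = ρ_c (1 + h/r).
ρ_m = 2.7 × (1 + 4.78 km/22.3 km) = 3.28 g/cm³.

3.28 g/cm³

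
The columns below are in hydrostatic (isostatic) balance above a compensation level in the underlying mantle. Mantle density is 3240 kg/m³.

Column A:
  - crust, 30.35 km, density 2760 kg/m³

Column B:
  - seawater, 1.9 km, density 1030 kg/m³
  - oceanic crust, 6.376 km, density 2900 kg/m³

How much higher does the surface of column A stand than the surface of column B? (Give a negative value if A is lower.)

For any compensation level in the mantle, the mantle terms cancel and isostasy reduces to e = (Σt_A − Σt_B) − (Σ(ρt)_A − Σ(ρt)_B) / ρ_m.
Σt_A = 30.35 km; Σt_B = 8.276 km; Σ(ρt)_A = 83766; Σ(ρt)_B = 20447.4 (in km·kg/m³).
e = (30.35 − 8.276) − (83766 − 20447.4) / 3240 = 2.53 km.

2.53 km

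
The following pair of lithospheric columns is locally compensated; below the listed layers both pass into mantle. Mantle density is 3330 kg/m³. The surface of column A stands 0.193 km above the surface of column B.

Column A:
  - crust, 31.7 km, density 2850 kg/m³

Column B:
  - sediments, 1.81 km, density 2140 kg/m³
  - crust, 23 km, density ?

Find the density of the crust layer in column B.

Take the compensation level at the base of the deeper column (depth z_c below the surface of column A) and equate Σ ρ_i t_i down to z_c; mantle fills any gap and the z_c terms cancel.
Column A: 31.7×2850 + (z_c − 31.7)×3330
Column B: 0.193×0 + 1.81×2140 + 23×ρ + (z_c − 0.193 − 24.81)×3330
The z_c×3330 term appears on both sides and cancels. Collect the known terms of each column as K = Σ(ρt)_known − 3330 × (depth of known layers): K_A = 90345 − 3330×31.7 = −15216; K_B = 3873.4 − 3330×(0.193 + 24.81) = −79386.59.
Balance: K_A = K_B + 23×ρ, so ρ = (K_A − K_B)/23 = 64170.6/23 = 2790 kg/m³.

2790 kg/m³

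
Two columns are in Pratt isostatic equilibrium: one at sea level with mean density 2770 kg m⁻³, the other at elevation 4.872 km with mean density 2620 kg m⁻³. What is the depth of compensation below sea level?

ρ_ref D = ρ (D + h) → D (ρ_ref − ρ) = ρ h.
D = ρ h/(ρ_ref − ρ) = 2620 × 4.872 km/(2770 − 2620) = 85.1 km.

85.1 km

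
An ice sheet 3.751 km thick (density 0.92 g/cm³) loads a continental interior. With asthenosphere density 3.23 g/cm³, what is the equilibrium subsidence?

1.07 km

Isostatic balance requires: the ice load ρ_ice t is balanced by mantle displaced below, ρ_m s.
s = t ρ_ice / ρ_m = 3.751 km × 0.92/3.23 = 1.07 km.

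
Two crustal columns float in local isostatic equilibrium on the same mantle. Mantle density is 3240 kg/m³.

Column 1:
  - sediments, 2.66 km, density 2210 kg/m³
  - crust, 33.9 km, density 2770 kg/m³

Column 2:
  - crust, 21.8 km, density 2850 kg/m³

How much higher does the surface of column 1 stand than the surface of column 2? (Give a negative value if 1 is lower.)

For any compensation level in the mantle, the mantle terms cancel and isostasy reduces to e = (Σt_1 − Σt_2) − (Σ(ρt)_1 − Σ(ρt)_2) / ρ_m.
Σt_1 = 36.56 km; Σt_2 = 21.8 km; Σ(ρt)_1 = 99781.6; Σ(ρt)_2 = 62130 (in km·kg/m³).
e = (36.56 − 21.8) − (99781.6 − 62130) / 3240 = 3.14 km.

3.14 km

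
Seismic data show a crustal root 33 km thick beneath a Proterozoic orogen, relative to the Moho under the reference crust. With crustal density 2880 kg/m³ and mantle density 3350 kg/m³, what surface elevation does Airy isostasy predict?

5.39 km

Balancing pressure at the compensation depth: ρ_c h = (ρ_m − ρ_c) r.
h = r (ρ_m − ρ_c) / ρ_c = 33 km × (3350 − 2880) / 2880 = 5.39 km.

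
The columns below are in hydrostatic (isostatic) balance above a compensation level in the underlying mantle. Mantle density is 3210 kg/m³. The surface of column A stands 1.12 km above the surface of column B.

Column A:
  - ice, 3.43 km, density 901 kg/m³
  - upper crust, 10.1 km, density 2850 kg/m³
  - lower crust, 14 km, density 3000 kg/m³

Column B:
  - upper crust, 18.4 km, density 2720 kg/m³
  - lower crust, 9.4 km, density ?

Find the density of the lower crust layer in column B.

Take the compensation level at the base of the deeper column (depth z_c below the surface of column A) and equate Σ ρ_i t_i down to z_c; mantle fills any gap and the z_c terms cancel.
Column A: 3.43×901 + 10.1×2850 + 14×3000 + (z_c − 27.53)×3210
Column B: 1.12×0 + 18.4×2720 + 9.4×ρ + (z_c − 1.12 − 27.8)×3210
The z_c×3210 term appears on both sides and cancels. Collect the known terms of each column as K = Σ(ρt)_known − 3210 × (depth of known layers): K_A = 73875.43 − 3210×27.53 = −14495.87; K_B = 50048 − 3210×(1.12 + 27.8) = −42785.2.
Balance: K_A = K_B + 9.4×ρ, so ρ = (K_A − K_B)/9.4 = 28289.3/9.4 = 3010 kg/m³.

3010 kg/m³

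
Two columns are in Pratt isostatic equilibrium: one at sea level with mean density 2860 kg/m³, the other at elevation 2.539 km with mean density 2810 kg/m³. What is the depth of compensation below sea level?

143 km

ρ_ref D = ρ (D + h) → D (ρ_ref − ρ) = ρ h.
D = ρ h/(ρ_ref − ρ) = 2810 × 2.539 km/(2860 − 2810) = 143 km.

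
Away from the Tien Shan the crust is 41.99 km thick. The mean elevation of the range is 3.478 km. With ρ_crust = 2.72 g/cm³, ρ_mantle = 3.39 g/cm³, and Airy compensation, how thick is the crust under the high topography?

Root depth r = h ρ_c / (ρ_m − ρ_c) = 3.478 km × 2.72 / 0.67 = 14.12 km.
Total thickness = T + h + r = 41.99 km + 3.478 km + 14.12 km = 59.6 km.

59.6 km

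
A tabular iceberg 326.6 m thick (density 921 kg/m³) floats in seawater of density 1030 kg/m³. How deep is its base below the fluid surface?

292 m

Draft d = t ρ_obj/ρ_fluid = 326.6 m × 921/1030 = 292 m.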